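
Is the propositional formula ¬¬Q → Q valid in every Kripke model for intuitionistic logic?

This is double-negation elimination, which is not intuitionistically valid.
A Kripke countermodel: worlds 0, 1; order generated by 0 ≤ 1; atoms true at each world — 0:{}; 1:{Q}.
0 ⊮ ¬¬Q → Q: already at 0 itself, 0 ⊩ ¬¬Q but 0 ⊮ Q.
0 lacks atom Q, so 0 ⊮ Q.
So the root 0 does not force the formula.

No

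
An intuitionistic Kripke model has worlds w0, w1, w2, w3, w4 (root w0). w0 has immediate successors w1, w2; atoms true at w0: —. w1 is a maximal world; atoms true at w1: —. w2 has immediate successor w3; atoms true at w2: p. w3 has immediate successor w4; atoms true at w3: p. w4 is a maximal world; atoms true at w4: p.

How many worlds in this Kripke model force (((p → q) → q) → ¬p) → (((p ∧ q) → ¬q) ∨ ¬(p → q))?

w0: forces it.
w1: forces it.
w2: forces it.
w3: forces it.
w4: forces it.
Worlds forcing the formula: {w0, w1, w2, w3, w4}.

5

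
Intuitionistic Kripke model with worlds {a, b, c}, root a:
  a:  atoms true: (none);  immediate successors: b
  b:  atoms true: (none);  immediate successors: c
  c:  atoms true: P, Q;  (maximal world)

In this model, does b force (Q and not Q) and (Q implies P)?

b does not force (Q and not Q) and (Q implies P) since b fails Q and not Q.

No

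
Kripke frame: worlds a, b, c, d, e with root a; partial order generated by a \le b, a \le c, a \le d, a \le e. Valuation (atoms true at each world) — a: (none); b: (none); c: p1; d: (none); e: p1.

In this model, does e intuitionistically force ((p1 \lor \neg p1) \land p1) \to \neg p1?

No

e \nVdash ((p1 \lor \neg p1) \land p1) \to \neg p1: already at e itself, e \Vdash (p1 \lor \neg p1) \land p1 but e \nVdash \neg p1.
e \nVdash \neg p1 since e is accessible from e and e \Vdash p1.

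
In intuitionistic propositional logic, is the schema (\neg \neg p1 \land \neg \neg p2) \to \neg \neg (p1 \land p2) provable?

Yes

This is the distribution of double negation over conjunction, which is intuitionistically derivable.
Assume \neg \neg p1, \neg \neg p2, and \neg (p1 \land p2). From p1 we'd get \neg p2 (since p1 \land p2 is refuted), contradicting \neg \neg p2; so \neg p1, contradicting \neg \neg p1.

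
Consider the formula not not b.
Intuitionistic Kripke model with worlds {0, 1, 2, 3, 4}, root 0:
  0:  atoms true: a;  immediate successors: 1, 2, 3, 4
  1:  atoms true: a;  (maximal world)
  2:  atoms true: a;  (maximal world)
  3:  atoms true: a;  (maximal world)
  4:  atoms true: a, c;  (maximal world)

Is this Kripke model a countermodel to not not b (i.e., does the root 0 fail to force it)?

Yes

0 does not force not not b since 0 is accessible from 0 and 0 forces not b.
0 forces not b: no world accessible from 0 forces b.
So the root 0 does not force not not b; the model is a countermodel.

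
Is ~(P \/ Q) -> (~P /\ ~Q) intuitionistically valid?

This is a constructively valid De Morgan direction (negated disjunction to conjunction of negations), which is intuitionistically derivable.
From ~(P \/ Q): if P held then P \/ Q would, contradiction — so ~P; similarly ~Q.

Yes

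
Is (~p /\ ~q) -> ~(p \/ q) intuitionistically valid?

This is a constructively valid De Morgan direction (conjunction of negations to negated disjunction), which is intuitionistically derivable.
If both ~p and ~q hold at a world, no accessible world forces p or forces q, so none forces p \/ q.

Yes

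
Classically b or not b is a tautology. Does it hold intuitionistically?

This is the law of excluded middle, which is not intuitionistically valid.
A Kripke countermodel: worlds s0, s1; order generated by s0 <= s1; atoms true at each world — s0:{}; s1:{b}.
s0 does not force b or not b: neither disjunct is forced at s0.
s0 lacks atom b, so s0 does not force b.
So the root s0 does not force the formula.

No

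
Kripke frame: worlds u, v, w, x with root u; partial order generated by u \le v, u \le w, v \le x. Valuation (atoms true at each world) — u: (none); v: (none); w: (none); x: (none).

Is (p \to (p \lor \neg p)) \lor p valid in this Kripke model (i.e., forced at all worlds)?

Yes

u \Vdash (p \to (p \lor \neg p)) \lor p via the disjunct p \to (p \lor \neg p).
Since the root u forces (p \to (p \lor \neg p)) \lor p and forcing is persistent (monotone upward), every world forces it.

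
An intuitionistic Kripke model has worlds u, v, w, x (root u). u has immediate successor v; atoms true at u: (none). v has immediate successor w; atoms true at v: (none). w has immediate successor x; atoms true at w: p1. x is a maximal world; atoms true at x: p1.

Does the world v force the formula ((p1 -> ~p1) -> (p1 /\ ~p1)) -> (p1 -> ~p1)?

No

v ||-/- ((p1 -> ~p1) -> (p1 /\ ~p1)) -> (p1 -> ~p1): already at v itself, v ||- (p1 -> ~p1) -> (p1 /\ ~p1) but v ||-/- p1 -> ~p1.
v ||-/- p1 -> ~p1: at the accessible world w, w ||- p1 but w ||-/- ~p1.
w ||-/- ~p1 since w is accessible from w and w ||- p1.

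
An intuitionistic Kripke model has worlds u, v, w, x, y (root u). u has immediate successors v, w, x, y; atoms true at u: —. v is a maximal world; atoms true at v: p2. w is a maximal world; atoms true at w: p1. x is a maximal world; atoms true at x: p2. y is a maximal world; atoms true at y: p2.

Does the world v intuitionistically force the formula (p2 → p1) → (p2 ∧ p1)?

v ⊩ (p2 → p1) → (p2 ∧ p1) vacuously: no world accessible from v forces the antecedent p2 → p1.

Yes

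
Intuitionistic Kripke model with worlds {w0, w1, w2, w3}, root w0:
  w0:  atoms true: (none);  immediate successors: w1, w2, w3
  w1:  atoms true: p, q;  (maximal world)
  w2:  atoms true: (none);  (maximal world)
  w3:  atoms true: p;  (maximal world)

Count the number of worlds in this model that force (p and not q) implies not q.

4

w0: forces it.
w1: forces it.
w2: forces it.
w3: forces it.
Worlds forcing the formula: {w0, w1, w2, w3}.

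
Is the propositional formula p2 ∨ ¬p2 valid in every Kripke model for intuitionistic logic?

No

This is the law of excluded middle, which is not intuitionistically valid.
A Kripke countermodel: worlds w0, w1; order generated by w0 ≤ w1; atoms true at each world — w0:{}; w1:{p2}.
w0 ⊮ p2 ∨ ¬p2: neither disjunct is forced at w0.
w0 lacks atom p2, so w0 ⊮ p2.
So the root w0 does not force the formula.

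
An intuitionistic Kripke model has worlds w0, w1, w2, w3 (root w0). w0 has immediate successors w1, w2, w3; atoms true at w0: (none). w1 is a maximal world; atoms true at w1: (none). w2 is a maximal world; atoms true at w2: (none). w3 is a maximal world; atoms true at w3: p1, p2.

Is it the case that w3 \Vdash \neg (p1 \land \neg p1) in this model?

w3 \Vdash \neg (p1 \land \neg p1): no world accessible from w3 forces p1 \land \neg p1.

Yes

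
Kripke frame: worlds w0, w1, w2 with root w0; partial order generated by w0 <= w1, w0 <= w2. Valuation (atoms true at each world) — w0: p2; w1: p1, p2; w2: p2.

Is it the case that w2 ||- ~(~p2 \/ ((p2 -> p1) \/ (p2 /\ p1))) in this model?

w2 ||- ~(~p2 \/ ((p2 -> p1) \/ (p2 /\ p1))): no world accessible from w2 forces ~p2 \/ ((p2 -> p1) \/ (p2 /\ p1)).

Yes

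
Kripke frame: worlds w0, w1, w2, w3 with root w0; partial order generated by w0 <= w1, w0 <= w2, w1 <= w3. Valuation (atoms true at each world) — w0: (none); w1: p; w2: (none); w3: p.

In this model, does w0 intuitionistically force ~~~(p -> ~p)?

w0 ||-/- ~~~(p -> ~p) since w2 is accessible from w0 and w2 ||- ~~(p -> ~p).
w2 ||- ~~(p -> ~p): no world accessible from w2 forces ~(p -> ~p).

No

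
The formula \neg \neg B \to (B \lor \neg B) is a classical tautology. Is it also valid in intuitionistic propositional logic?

This is a variant of double-negation elimination (deriving excluded middle from double negation), which is not intuitionistically valid.
A Kripke countermodel: worlds u0, u1; order generated by u0 \le u1; atoms true at each world — u0:{}; u1:{B}.
u0 \nVdash \neg \neg B \to (B \lor \neg B): already at u0 itself, u0 \Vdash \neg \neg B but u0 \nVdash B \lor \neg B.
u0 \nVdash B \lor \neg B: neither disjunct is forced at u0.
u0 lacks atom B, so u0 \nVdash B.
So the root u0 does not force the formula.

No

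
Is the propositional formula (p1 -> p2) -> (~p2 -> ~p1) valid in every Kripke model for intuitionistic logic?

This is the forward direction of contraposition, which is intuitionistically derivable.
Assume p1 -> p2 and ~p2. If p1 held then p2 would follow, contradicting ~p2; so ~p1.

Yes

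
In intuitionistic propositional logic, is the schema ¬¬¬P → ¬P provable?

Yes

This is triple-negation reduction, which is intuitionistically derivable.
Assume ¬¬¬P and suppose P. Then ¬¬P (double-negation introduction), contradicting ¬¬¬P. So ¬P.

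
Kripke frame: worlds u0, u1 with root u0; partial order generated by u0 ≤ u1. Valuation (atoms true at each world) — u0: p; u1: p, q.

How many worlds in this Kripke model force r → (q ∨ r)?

u0: forces it.
u1: forces it.
Worlds forcing the formula: {u0, u1}.

2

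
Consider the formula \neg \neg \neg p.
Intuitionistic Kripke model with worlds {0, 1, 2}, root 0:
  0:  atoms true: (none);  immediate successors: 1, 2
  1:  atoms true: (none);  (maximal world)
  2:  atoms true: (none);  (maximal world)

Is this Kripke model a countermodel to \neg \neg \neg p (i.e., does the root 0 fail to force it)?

0 \Vdash \neg \neg \neg p: no world accessible from 0 forces \neg \neg p.
So the root 0 forces \neg \neg \neg p; the model is not a countermodel.

No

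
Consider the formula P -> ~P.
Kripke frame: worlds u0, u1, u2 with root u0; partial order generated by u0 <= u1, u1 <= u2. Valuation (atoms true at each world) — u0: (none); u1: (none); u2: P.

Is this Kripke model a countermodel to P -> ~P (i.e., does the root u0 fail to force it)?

Yes

u0 ||-/- P -> ~P: at the accessible world u2, u2 ||- P but u2 ||-/- ~P.
u2 ||-/- ~P since u2 is accessible from u2 and u2 ||- P.
So the root u0 does not force P -> ~P; the model is a countermodel.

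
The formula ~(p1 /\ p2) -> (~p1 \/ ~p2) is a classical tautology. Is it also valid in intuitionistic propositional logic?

This is the constructively invalid direction of De Morgan's law for conjunction, which is not intuitionistically valid.
A Kripke countermodel: worlds 0, 1, 2; order generated by 0 <= 1, 0 <= 2; atoms true at each world — 0:{}; 1:{p1}; 2:{p2}.
0 ||-/- ~(p1 /\ p2) -> (~p1 \/ ~p2): already at 0 itself, 0 ||- ~(p1 /\ p2) but 0 ||-/- ~p1 \/ ~p2.
0 ||-/- ~p1 \/ ~p2: neither disjunct is forced at 0.
0 ||-/- ~p1 since 1 is accessible from 0 and 1 ||- p1.
So the root 0 does not force the formula.

No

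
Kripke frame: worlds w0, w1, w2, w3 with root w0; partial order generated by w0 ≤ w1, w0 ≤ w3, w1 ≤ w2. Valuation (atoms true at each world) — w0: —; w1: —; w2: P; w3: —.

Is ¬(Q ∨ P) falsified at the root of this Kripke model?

w0 ⊮ ¬(Q ∨ P) since w2 is accessible from w0 and w2 ⊩ Q ∨ P.
w2 ⊩ Q ∨ P via the disjunct P.
So the root w0 does not force ¬(Q ∨ P); the model is a countermodel.

Yes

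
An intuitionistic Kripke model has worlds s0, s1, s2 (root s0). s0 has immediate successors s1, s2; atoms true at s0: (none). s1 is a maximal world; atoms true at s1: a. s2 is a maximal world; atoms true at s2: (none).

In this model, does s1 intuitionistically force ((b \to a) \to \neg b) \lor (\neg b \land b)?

s1 \Vdash ((b \to a) \to \neg b) \lor (\neg b \land b) via the disjunct (b \to a) \to \neg b.

Yes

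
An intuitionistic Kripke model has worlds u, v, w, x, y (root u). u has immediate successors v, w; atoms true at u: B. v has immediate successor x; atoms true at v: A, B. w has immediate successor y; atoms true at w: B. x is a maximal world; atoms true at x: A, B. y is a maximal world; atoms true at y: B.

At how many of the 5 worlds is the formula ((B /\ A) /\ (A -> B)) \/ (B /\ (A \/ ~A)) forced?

4

u: does not force it — u ||-/- ((B /\ A) /\ (A -> B)) \/ (B /\ (A \/ ~A)): neither disjunct is forced at u.
v: forces it.
w: forces it.
x: forces it.
y: forces it.
Worlds forcing the formula: {v, w, x, y}.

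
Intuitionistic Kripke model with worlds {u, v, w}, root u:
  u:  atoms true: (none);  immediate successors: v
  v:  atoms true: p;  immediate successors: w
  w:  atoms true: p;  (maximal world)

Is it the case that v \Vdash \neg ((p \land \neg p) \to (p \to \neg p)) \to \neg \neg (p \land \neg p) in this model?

v \Vdash \neg ((p \land \neg p) \to (p \to \neg p)) \to \neg \neg (p \land \neg p) vacuously: no world accessible from v forces the antecedent \neg ((p \land \neg p) \to (p \to \neg p)).

Yes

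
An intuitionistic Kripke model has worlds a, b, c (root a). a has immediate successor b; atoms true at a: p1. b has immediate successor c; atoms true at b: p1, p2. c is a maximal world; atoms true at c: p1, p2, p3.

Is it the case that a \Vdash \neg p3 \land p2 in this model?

No

a \nVdash \neg p3 \land p2 since a fails \neg p3.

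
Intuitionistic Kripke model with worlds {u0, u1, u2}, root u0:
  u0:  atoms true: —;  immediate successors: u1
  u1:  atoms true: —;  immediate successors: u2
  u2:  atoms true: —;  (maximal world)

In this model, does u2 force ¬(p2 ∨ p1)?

Yes

u2 ⊩ ¬(p2 ∨ p1): no world accessible from u2 forces p2 ∨ p1.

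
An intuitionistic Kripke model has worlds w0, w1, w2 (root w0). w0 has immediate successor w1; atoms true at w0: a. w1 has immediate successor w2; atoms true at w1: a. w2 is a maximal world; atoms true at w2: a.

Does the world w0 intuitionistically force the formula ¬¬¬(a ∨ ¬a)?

w0 ⊮ ¬¬¬(a ∨ ¬a) since w0 is accessible from w0 and w0 ⊩ ¬¬(a ∨ ¬a).
w0 ⊩ ¬¬(a ∨ ¬a): no world accessible from w0 forces ¬(a ∨ ¬a).

No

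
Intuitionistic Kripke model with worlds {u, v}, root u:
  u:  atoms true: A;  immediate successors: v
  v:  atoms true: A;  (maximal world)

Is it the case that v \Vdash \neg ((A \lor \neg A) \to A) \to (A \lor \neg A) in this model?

v \Vdash \neg ((A \lor \neg A) \to A) \to (A \lor \neg A) vacuously: no world accessible from v forces the antecedent \neg ((A \lor \neg A) \to A).

Yes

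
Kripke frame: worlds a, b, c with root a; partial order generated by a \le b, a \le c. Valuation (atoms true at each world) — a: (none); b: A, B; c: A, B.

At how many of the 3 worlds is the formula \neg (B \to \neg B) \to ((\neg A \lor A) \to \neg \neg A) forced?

a: forces it.
b: forces it.
c: forces it.
Worlds forcing the formula: {a, b, c}.

3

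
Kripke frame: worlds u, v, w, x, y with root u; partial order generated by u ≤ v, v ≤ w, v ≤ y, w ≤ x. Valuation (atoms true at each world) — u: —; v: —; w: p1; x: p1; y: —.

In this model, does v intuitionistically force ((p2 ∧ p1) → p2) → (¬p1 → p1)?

No

v ⊮ ((p2 ∧ p1) → p2) → (¬p1 → p1): already at v itself, v ⊩ (p2 ∧ p1) → p2 but v ⊮ ¬p1 → p1.
v ⊮ ¬p1 → p1: at the accessible world y, y ⊩ ¬p1 but y ⊮ p1.
y lacks atom p1, so y ⊮ p1.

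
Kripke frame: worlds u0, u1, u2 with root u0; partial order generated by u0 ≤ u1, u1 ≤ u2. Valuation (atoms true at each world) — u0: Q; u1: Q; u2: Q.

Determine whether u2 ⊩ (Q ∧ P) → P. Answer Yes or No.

Yes

u2 ⊩ (Q ∧ P) → P vacuously: no world accessible from u2 forces the antecedent Q ∧ P.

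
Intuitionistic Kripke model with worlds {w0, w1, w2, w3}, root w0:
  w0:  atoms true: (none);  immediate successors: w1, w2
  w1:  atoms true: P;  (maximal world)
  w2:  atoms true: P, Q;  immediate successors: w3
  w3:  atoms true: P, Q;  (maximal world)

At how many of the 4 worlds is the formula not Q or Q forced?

3

w0: does not force it — w0 does not force not Q or Q: neither disjunct is forced at w0.
w1: forces it.
w2: forces it.
w3: forces it.
Worlds forcing the formula: {w1, w2, w3}.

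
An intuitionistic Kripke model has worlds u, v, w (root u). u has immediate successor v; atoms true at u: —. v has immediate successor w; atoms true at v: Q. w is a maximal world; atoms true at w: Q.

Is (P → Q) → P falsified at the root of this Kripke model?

u ⊮ (P → Q) → P: already at u itself, u ⊩ P → Q but u ⊮ P.
u lacks atom P, so u ⊮ P.
So the root u does not force (P → Q) → P; the model is a countermodel.

Yes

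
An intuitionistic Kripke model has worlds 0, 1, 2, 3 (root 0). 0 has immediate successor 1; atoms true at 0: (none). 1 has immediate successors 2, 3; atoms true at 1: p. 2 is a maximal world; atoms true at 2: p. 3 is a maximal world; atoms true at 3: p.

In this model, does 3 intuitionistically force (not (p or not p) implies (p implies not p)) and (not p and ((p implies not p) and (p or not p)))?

No

3 does not force (not (p or not p) implies (p implies not p)) and (not p and ((p implies not p) and (p or not p))) since 3 fails not p and ((p implies not p) and (p or not p)).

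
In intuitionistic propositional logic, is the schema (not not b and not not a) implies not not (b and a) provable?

This is the distribution of double negation over conjunction, which is intuitionistically derivable.
Assume not not b, not not a, and not (b and a). From b we'd get not a (since b and a is refuted), contradicting not not a; so not b, contradicting not not b.

Yes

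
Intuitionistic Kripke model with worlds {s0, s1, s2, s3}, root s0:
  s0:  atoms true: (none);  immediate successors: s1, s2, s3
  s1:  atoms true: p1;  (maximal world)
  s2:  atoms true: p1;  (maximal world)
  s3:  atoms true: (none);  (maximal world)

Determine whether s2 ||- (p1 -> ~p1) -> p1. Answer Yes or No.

s2 ||- (p1 -> ~p1) -> p1 vacuously: no world accessible from s2 forces the antecedent p1 -> ~p1.

Yes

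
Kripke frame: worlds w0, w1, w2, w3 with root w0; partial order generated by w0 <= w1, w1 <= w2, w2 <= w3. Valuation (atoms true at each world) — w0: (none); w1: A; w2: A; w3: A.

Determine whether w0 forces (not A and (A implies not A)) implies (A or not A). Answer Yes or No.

Yes

w0 forces (not A and (A implies not A)) implies (A or not A) vacuously: no world accessible from w0 forces the antecedent not A and (A implies not A).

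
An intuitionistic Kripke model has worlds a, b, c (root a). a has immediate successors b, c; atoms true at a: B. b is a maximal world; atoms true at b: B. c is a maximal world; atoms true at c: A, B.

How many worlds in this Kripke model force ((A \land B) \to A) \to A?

a: does not force it — a \nVdash ((A \land B) \to A) \to A: already at a itself, a \Vdash (A \land B) \to A but a \nVdash A.
b: does not force it — b \nVdash ((A \land B) \to A) \to A: already at b itself, b \Vdash (A \land B) \to A but b \nVdash A.
c: forces it.
Worlds forcing the formula: {c}.

1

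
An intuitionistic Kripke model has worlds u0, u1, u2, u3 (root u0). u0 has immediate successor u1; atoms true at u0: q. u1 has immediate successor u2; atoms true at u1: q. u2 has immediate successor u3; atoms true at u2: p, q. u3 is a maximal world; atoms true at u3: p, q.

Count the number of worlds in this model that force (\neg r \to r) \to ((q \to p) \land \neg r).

u0: forces it.
u1: forces it.
u2: forces it.
u3: forces it.
Worlds forcing the formula: {u0, u1, u2, u3}.

4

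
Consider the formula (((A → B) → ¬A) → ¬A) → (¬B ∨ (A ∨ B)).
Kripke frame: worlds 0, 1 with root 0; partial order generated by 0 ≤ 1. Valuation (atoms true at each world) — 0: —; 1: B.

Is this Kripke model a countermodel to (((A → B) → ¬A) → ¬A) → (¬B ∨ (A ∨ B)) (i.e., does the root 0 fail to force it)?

0 ⊮ (((A → B) → ¬A) → ¬A) → (¬B ∨ (A ∨ B)): already at 0 itself, 0 ⊩ ((A → B) → ¬A) → ¬A but 0 ⊮ ¬B ∨ (A ∨ B).
0 ⊮ ¬B ∨ (A ∨ B): neither disjunct is forced at 0.
0 ⊮ ¬B since 1 is accessible from 0 and 1 ⊩ B.
So the root 0 does not force (((A → B) → ¬A) → ¬A) → (¬B ∨ (A ∨ B)); the model is a countermodel.

Yes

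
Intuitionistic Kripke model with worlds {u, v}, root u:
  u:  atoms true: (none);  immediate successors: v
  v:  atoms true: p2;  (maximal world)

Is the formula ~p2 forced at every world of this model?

No

Not every world: u ||-/- ~p2.
u ||-/- ~p2 since v is accessible from u and v ||- p2.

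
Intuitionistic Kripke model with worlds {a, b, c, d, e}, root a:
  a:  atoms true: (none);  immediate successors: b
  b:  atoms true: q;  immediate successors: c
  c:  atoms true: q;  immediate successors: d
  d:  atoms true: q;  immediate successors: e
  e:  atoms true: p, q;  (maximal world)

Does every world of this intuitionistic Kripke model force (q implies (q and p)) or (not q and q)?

No

Not every world: a does not force (q implies (q and p)) or (not q and q).
a does not force (q implies (q and p)) or (not q and q): neither disjunct is forced at a.
a does not force q implies (q and p): at the accessible world b, b forces q but b does not force q and p.
b does not force q and p since b fails p.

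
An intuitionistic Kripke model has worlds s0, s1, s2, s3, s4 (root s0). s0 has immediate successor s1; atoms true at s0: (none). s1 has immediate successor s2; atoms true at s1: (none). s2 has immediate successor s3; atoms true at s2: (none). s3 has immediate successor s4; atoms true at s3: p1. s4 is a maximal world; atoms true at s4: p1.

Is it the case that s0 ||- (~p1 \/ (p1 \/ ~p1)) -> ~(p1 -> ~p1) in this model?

s0 ||- (~p1 \/ (p1 \/ ~p1)) -> ~(p1 -> ~p1): every world accessible from s0 that forces ~p1 \/ (p1 \/ ~p1) (namely s3, s4) also forces ~(p1 -> ~p1).

Yes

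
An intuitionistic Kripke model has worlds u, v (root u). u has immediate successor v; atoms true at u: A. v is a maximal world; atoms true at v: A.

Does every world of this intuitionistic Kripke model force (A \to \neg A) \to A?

u \Vdash (A \to \neg A) \to A vacuously: no world accessible from u forces the antecedent A \to \neg A.
Since the root u forces (A \to \neg A) \to A and forcing is persistent (monotone upward), every world forces it.

Yes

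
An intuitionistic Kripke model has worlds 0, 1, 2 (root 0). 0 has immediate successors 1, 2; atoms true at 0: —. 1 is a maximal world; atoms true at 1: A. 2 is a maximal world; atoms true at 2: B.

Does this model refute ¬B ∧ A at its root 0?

0 ⊮ ¬B ∧ A since 0 fails ¬B.
So the root 0 does not force ¬B ∧ A; the model is a countermodel.

Yes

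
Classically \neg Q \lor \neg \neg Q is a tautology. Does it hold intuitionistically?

This is the weak law of excluded middle, which is not intuitionistically valid.
A Kripke countermodel: worlds a, b, c; order generated by a \le b, a \le c; atoms true at each world — a:{}; b:{Q}; c:{}.
a \nVdash \neg Q \lor \neg \neg Q: neither disjunct is forced at a.
a \nVdash \neg Q since b is accessible from a and b \Vdash Q.
So the root a does not force the formula.

No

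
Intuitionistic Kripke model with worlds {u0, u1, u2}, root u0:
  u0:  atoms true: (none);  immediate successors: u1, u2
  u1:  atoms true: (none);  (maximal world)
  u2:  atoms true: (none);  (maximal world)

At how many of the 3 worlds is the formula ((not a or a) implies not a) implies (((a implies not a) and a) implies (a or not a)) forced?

u0: forces it.
u1: forces it.
u2: forces it.
Worlds forcing the formula: {u0, u1, u2}.

3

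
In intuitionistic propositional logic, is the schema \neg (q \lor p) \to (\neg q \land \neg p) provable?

Yes

This is a constructively valid De Morgan direction (negated disjunction to conjunction of negations), which is intuitionistically derivable.
From \neg (q \lor p): if q held then q \lor p would, contradiction — so \neg q; similarly \neg p.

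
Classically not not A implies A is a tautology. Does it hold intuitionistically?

This is double-negation elimination, which is not intuitionistically valid.
A Kripke countermodel: worlds w0, w1; order generated by w0 <= w1; atoms true at each world — w0:{}; w1:{A}.
w0 does not force not not A implies A: already at w0 itself, w0 forces not not A but w0 does not force A.
w0 lacks atom A, so w0 does not force A.
So the root w0 does not force the formula.

No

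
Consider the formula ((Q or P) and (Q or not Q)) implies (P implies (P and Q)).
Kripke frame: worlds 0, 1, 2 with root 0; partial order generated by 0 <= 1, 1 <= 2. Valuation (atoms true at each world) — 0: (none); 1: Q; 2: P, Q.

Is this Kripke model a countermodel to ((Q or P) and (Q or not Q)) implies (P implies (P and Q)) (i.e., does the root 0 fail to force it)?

0 forces ((Q or P) and (Q or not Q)) implies (P implies (P and Q)): every world accessible from 0 that forces (Q or P) and (Q or not Q) (namely 1, 2) also forces P implies (P and Q).
So the root 0 forces ((Q or P) and (Q or not Q)) implies (P implies (P and Q)); the model is not a countermodel.

No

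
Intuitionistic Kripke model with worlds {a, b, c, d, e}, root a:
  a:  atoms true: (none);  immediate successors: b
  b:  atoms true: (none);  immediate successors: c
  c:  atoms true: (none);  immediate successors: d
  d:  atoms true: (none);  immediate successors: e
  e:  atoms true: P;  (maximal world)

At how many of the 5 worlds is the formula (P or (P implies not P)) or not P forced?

1

a: does not force it — a does not force (P or (P implies not P)) or not P: neither disjunct is forced at a.
b: does not force it — b does not force (P or (P implies not P)) or not P: neither disjunct is forced at b.
c: does not force it.
d: does not force it.
e: forces it.
Worlds forcing the formula: {e}.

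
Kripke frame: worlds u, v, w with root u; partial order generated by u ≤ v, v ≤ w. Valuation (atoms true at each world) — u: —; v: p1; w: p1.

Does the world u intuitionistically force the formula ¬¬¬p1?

No

u ⊮ ¬¬¬p1 since u is accessible from u and u ⊩ ¬¬p1.
u ⊩ ¬¬p1: no world accessible from u forces ¬p1.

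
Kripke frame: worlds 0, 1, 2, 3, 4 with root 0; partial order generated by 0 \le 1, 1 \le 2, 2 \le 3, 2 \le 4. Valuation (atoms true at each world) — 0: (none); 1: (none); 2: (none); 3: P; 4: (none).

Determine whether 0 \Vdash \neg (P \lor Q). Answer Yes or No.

0 \nVdash \neg (P \lor Q) since 3 is accessible from 0 and 3 \Vdash P \lor Q.
3 \Vdash P \lor Q via the disjunct P.

No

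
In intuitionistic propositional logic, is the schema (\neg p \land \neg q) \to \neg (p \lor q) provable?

Yes

This is a constructively valid De Morgan direction (conjunction of negations to negated disjunction), which is intuitionistically derivable.
If both \neg p and \neg q hold at a world, no accessible world forces p or forces q, so none forces p \lor q.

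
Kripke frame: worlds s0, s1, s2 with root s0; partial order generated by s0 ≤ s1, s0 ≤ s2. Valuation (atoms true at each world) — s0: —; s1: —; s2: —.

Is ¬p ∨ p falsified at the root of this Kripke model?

No

s0 ⊩ ¬p ∨ p via the disjunct ¬p.
So the root s0 forces ¬p ∨ p; the model is not a countermodel.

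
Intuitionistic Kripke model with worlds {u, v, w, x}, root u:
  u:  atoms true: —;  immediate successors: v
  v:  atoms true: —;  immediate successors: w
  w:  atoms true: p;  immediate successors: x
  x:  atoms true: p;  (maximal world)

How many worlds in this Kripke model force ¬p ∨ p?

u: does not force it — u ⊮ ¬p ∨ p: neither disjunct is forced at u.
v: does not force it — v ⊮ ¬p ∨ p: neither disjunct is forced at v.
w: forces it.
x: forces it.
Worlds forcing the formula: {w, x}.

2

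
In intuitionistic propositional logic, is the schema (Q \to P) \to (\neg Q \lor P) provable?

No

This is the material-implication-as-disjunction principle, which is not intuitionistically valid.
A Kripke countermodel: worlds u0, u1; order generated by u0 \le u1; atoms true at each world — u0:{}; u1:{P,Q}.
u0 \nVdash (Q \to P) \to (\neg Q \lor P): already at u0 itself, u0 \Vdash Q \to P but u0 \nVdash \neg Q \lor P.
u0 \nVdash \neg Q \lor P: neither disjunct is forced at u0.
u0 \nVdash \neg Q since u1 is accessible from u0 and u1 \Vdash Q.
So the root u0 does not force the formula.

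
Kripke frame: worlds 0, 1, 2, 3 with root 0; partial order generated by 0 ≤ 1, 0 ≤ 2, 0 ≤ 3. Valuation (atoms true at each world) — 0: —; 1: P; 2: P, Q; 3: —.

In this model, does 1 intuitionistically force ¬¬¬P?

No

1 ⊮ ¬¬¬P since 1 is accessible from 1 and 1 ⊩ ¬¬P.
1 ⊩ ¬¬P: no world accessible from 1 forces ¬P.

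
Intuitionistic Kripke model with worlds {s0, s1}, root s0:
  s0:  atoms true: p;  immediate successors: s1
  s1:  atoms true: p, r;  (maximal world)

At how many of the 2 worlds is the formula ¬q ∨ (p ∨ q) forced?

s0: forces it.
s1: forces it.
Worlds forcing the formula: {s0, s1}.

2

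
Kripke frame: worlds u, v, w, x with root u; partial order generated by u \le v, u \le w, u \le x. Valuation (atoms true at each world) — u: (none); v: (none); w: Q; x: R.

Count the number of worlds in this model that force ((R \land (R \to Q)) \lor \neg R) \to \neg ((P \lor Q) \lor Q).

2

u: does not force it — u \nVdash ((R \land (R \to Q)) \lor \neg R) \to \neg ((P \lor Q) \lor Q): at the accessible world w, w \Vdash (R \land (R \to Q)) \lor \neg R but w \nVdash \neg ((P \lor Q) \lor Q).
v: forces it.
w: does not force it — w \nVdash ((R \land (R \to Q)) \lor \neg R) \to \neg ((P \lor Q) \lor Q): already at w itself, w \Vdash (R \land (R \to Q)) \lor \neg R but w \nVdash \neg ((P \lor Q) \lor Q).
x: forces it.
Worlds forcing the formula: {v, x}.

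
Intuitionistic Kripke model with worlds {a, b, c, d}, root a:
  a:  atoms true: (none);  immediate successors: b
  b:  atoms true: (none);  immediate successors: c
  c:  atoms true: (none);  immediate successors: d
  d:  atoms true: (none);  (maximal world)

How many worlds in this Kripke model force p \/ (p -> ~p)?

4

a: forces it.
b: forces it.
c: forces it.
d: forces it.
Worlds forcing the formula: {a, b, c, d}.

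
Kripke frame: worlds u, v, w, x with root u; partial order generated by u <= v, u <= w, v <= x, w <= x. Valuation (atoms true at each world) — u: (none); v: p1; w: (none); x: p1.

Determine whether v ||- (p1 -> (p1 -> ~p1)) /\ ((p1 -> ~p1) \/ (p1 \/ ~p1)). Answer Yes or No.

No

v ||-/- (p1 -> (p1 -> ~p1)) /\ ((p1 -> ~p1) \/ (p1 \/ ~p1)) since v fails p1 -> (p1 -> ~p1).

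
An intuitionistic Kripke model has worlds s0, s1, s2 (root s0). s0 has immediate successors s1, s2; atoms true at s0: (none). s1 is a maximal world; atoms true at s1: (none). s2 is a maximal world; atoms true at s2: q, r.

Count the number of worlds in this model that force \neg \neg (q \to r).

3

s0: forces it.
s1: forces it.
s2: forces it.
Worlds forcing the formula: {s0, s1, s2}.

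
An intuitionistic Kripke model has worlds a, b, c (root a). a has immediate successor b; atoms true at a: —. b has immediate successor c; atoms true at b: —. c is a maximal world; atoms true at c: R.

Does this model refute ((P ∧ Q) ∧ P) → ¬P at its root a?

a ⊩ ((P ∧ Q) ∧ P) → ¬P vacuously: no world accessible from a forces the antecedent (P ∧ Q) ∧ P.
So the root a forces ((P ∧ Q) ∧ P) → ¬P; the model is not a countermodel.

No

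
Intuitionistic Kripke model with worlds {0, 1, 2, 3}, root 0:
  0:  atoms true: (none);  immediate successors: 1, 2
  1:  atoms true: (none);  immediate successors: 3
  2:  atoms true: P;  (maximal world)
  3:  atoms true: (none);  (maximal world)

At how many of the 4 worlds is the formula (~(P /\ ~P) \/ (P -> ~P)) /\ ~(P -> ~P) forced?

1

0: does not force it — 0 ||-/- (~(P /\ ~P) \/ (P -> ~P)) /\ ~(P -> ~P) since 0 fails ~(P -> ~P).
1: does not force it — 1 ||-/- (~(P /\ ~P) \/ (P -> ~P)) /\ ~(P -> ~P) since 1 fails ~(P -> ~P).
2: forces it.
3: does not force it.
Worlds forcing the formula: {2}.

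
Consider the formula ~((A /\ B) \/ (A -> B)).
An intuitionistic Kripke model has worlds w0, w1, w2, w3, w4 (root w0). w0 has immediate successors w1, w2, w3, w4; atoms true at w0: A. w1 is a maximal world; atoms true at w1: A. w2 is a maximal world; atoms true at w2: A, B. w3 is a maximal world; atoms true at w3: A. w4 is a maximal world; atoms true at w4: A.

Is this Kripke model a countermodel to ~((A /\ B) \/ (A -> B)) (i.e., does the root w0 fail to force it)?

Yes

w0 ||-/- ~((A /\ B) \/ (A -> B)) since w2 is accessible from w0 and w2 ||- (A /\ B) \/ (A -> B).
w2 ||- (A /\ B) \/ (A -> B) via the disjunct A /\ B.
So the root w0 does not force ~((A /\ B) \/ (A -> B)); the model is a countermodel.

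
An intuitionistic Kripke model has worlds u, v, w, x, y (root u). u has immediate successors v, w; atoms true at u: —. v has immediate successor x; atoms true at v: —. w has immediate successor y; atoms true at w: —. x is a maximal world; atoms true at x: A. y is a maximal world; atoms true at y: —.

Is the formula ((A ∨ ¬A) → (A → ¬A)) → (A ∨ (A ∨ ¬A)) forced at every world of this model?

u ⊩ ((A ∨ ¬A) → (A → ¬A)) → (A ∨ (A ∨ ¬A)): every world accessible from u that forces (A ∨ ¬A) → (A → ¬A) (namely w, y) also forces A ∨ (A ∨ ¬A).
Since the root u forces ((A ∨ ¬A) → (A → ¬A)) → (A ∨ (A ∨ ¬A)) and forcing is persistent (monotone upward), every world forces it.

Yes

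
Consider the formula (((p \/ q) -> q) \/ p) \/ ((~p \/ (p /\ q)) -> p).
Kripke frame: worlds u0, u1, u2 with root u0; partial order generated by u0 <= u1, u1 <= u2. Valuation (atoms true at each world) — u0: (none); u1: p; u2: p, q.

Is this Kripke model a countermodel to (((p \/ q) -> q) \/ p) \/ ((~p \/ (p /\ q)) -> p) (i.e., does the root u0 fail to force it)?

u0 ||- (((p \/ q) -> q) \/ p) \/ ((~p \/ (p /\ q)) -> p) via the disjunct (~p \/ (p /\ q)) -> p.
So the root u0 forces (((p \/ q) -> q) \/ p) \/ ((~p \/ (p /\ q)) -> p); the model is not a countermodel.

No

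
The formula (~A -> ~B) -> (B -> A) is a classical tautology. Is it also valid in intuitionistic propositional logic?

This is the converse of contraposition, which is not intuitionistically valid.
A Kripke countermodel: worlds s0, s1; order generated by s0 <= s1; atoms true at each world — s0:{B}; s1:{A,B}.
s0 ||-/- (~A -> ~B) -> (B -> A): already at s0 itself, s0 ||- ~A -> ~B but s0 ||-/- B -> A.
s0 ||-/- B -> A: already at s0 itself, s0 ||- B but s0 ||-/- A.
s0 lacks atom A, so s0 ||-/- A.
So the root s0 does not force the formula.

No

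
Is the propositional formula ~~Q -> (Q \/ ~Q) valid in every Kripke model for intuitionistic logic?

This is a variant of double-negation elimination (deriving excluded middle from double negation), which is not intuitionistically valid.
A Kripke countermodel: worlds w0, w1; order generated by w0 <= w1; atoms true at each world — w0:{}; w1:{Q}.
w0 ||-/- ~~Q -> (Q \/ ~Q): already at w0 itself, w0 ||- ~~Q but w0 ||-/- Q \/ ~Q.
w0 ||-/- Q \/ ~Q: neither disjunct is forced at w0.
w0 lacks atom Q, so w0 ||-/- Q.
So the root w0 does not force the formula.

No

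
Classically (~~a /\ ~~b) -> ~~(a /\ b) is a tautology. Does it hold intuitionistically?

Yes

This is the distribution of double negation over conjunction, which is intuitionistically derivable.
Assume ~~a, ~~b, and ~(a /\ b). From a we'd get ~b (since a /\ b is refuted), contradicting ~~b; so ~a, contradicting ~~a.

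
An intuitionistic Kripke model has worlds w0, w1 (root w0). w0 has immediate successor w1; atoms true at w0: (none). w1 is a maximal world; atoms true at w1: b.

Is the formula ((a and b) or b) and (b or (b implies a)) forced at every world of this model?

No

Not every world: w0 does not force ((a and b) or b) and (b or (b implies a)).
w0 does not force ((a and b) or b) and (b or (b implies a)) since w0 fails (a and b) or b.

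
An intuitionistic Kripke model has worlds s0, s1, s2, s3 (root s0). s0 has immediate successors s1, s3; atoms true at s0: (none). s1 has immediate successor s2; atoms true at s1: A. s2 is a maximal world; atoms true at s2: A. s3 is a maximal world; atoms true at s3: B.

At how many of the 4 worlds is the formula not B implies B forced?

s0: does not force it — s0 does not force not B implies B: at the accessible world s1, s1 forces not B but s1 does not force B.
s1: does not force it — s1 does not force not B implies B: already at s1 itself, s1 forces not B but s1 does not force B.
s2: does not force it.
s3: forces it.
Worlds forcing the formula: {s3}.

1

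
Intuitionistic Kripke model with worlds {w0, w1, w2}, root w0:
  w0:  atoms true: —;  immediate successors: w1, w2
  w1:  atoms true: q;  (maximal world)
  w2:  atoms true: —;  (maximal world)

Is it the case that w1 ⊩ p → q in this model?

w1 ⊩ p → q vacuously: no world accessible from w1 forces the antecedent p.

Yes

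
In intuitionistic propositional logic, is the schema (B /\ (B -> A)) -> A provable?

This is modus ponens in implicational form, which is intuitionistically derivable.
If a world forces B and B -> A, then applying the implication at that world (which is accessible from itself) gives A.

Yes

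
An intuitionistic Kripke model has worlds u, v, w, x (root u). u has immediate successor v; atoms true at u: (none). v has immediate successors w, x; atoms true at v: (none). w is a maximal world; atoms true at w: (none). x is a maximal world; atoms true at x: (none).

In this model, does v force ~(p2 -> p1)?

No

v ||-/- ~(p2 -> p1) since v is accessible from v and v ||- p2 -> p1.
v ||- p2 -> p1 vacuously: no world accessible from v forces the antecedent p2.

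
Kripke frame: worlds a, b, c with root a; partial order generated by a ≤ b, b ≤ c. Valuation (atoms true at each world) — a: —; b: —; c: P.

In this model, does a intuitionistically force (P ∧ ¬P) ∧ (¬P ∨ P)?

No

a ⊮ (P ∧ ¬P) ∧ (¬P ∨ P) since a fails P ∧ ¬P.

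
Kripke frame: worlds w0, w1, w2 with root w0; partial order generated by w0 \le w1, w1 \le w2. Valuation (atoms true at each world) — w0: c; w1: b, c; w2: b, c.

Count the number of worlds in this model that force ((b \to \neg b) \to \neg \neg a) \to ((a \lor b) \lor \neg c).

2

w0: does not force it — w0 \nVdash ((b \to \neg b) \to \neg \neg a) \to ((a \lor b) \lor \neg c): already at w0 itself, w0 \Vdash (b \to \neg b) \to \neg \neg a but w0 \nVdash (a \lor b) \lor \neg c.
w1: forces it.
w2: forces it.
Worlds forcing the formula: {w1, w2}.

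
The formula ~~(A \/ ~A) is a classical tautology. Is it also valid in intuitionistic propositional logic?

Yes

This is the double negation of excluded middle, which is intuitionistically derivable.
Assuming ~(A \/ ~A): from A we'd get A \/ ~A, so ~A; but then A \/ ~A again — contradiction. Hence ~~(A \/ ~A).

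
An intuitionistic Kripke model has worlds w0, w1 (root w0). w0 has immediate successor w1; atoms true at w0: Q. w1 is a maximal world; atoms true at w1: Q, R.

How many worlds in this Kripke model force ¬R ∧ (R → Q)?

0

w0: does not force it — w0 ⊮ ¬R ∧ (R → Q) since w0 fails ¬R.
w1: does not force it — w1 ⊮ ¬R ∧ (R → Q) since w1 fails ¬R.
Worlds forcing the formula: { }.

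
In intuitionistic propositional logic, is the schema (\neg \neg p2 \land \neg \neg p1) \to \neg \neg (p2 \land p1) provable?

This is the distribution of double negation over conjunction, which is intuitionistically derivable.
Assume \neg \neg p2, \neg \neg p1, and \neg (p2 \land p1). From p2 we'd get \neg p1 (since p2 \land p1 is refuted), contradicting \neg \neg p1; so \neg p2, contradicting \neg \neg p2.

Yes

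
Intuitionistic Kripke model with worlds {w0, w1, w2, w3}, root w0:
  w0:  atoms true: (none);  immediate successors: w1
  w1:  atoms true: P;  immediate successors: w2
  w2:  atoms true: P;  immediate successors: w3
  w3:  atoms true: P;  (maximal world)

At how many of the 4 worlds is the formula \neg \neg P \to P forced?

w0: does not force it — w0 \nVdash \neg \neg P \to P: already at w0 itself, w0 \Vdash \neg \neg P but w0 \nVdash P.
w1: forces it.
w2: forces it.
w3: forces it.
Worlds forcing the formula: {w1, w2, w3}.

3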